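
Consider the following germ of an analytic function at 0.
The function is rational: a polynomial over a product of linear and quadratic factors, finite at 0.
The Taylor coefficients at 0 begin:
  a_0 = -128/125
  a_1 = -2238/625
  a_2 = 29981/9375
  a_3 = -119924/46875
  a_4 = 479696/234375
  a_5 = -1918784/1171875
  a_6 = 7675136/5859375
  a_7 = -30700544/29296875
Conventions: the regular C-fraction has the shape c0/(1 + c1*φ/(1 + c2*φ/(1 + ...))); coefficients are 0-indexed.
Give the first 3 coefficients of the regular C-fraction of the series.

Taylor coefficients (read off): a_0 = -128/125, a_1 = -2238/625, a_2 = 29981/9375.
c0 = a_0 = -128/125. Peel one level at a time: if S = 1 + c*φ/S' with S'(0) = 1, then c is the φ-coefficient of S and S' = c*φ/(S - 1).
S_1 = c0/f = 1 + (-1119/320)*φ + (188635/12288)*φ^2 + ...; c1 = -1119/320.
S_2 = c1*φ/(S_1 - 1) = 1 + (943175/214848)*φ + ...; c2 = 943175/214848.

The regular C-fraction coefficients are [-128/125, -1119/320, 943175/214848].


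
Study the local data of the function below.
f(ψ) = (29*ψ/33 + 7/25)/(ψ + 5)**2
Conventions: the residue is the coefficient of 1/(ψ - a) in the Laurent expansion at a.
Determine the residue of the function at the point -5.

At the order-2 pole -5 set g(ψ) = (ψ - (-5))^2*f(ψ) = 29*ψ/33 + 7/25.
Order-2 pole: residue = g'(a); g'(-5) = 29/33, so the residue is 29/33.

The residue is 29/33.


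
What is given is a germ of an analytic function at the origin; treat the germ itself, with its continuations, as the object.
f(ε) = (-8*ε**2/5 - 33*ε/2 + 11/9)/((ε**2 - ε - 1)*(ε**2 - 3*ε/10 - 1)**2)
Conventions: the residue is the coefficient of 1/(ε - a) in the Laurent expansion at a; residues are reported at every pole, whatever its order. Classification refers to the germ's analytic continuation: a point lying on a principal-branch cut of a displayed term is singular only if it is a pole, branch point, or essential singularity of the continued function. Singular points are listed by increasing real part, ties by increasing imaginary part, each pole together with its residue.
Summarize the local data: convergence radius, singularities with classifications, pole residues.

Denominator factor (ε**2 - ε - 1): discriminant 5, real irrational roots 1/2 + (1/2)*sqrt(5) and 1/2 - (1/2)*sqrt(5); poles of order 1, moduli 1/2 + (1/2)*sqrt(5) and -1/2 + (1/2)*sqrt(5).
Denominator factor (ε**2 - 3*ε/10 - 1)^2: discriminant 409/100, real irrational roots 3/20 + (1/20)*sqrt(409) and 3/20 - (1/20)*sqrt(409); poles of order 2, moduli 3/20 + (1/20)*sqrt(409) and -3/20 + (1/20)*sqrt(409).
The radius of convergence is the smallest modulus among the singular points: -1/2 + (1/2)*sqrt(5).
The factor ε**2 - 3*ε/10 - 1 splits as (ε - a)(ε - a') with a = 3/20 - (1/20)*sqrt(409), a' = 3/20 + (1/20)*sqrt(409). At the order-2 pole a set g(ε) = (ε - a)^2*f(ε) = [(-8*ε**2/5 - 33*ε/2 + 11/9)/(ε**2 - ε - 1)] / (ε - a')^2.
Order-2 pole: residue = g'(a); g'(3/20 - (1/20)*sqrt(409)) = 7975/441 + (29718125/73770921)*sqrt(409), so the residue is 7975/441 + (29718125/73770921)*sqrt(409).
The factor ε**2 - ε - 1 splits as (ε - a)(ε - a') with a = 1/2 - (1/2)*sqrt(5), a' = 1/2 + (1/2)*sqrt(5). At the order-1 pole a set g(ε) = (ε - a)*f(ε) = [(-8*ε**2/5 - 33*ε/2 + 11/9)/(ε**2 - 3*ε/10 - 1)**2] / (ε - a').
Simple pole: residue = g(a) at a = 1/2 - (1/2)*sqrt(5), which is -7975/441 - (509/147)*sqrt(5).
The factor ε**2 - 3*ε/10 - 1 splits as (ε - a)(ε - a') with a = 3/20 + (1/20)*sqrt(409), a' = 3/20 - (1/20)*sqrt(409). At the order-2 pole a set g(ε) = (ε - a)^2*f(ε) = [(-8*ε**2/5 - 33*ε/2 + 11/9)/(ε**2 - ε - 1)] / (ε - a')^2.
Order-2 pole: residue = g'(a); g'(3/20 + (1/20)*sqrt(409)) = 7975/441 - (29718125/73770921)*sqrt(409), so the residue is 7975/441 - (29718125/73770921)*sqrt(409).
The factor ε**2 - ε - 1 splits as (ε - a)(ε - a') with a = 1/2 + (1/2)*sqrt(5), a' = 1/2 - (1/2)*sqrt(5). At the order-1 pole a set g(ε) = (ε - a)*f(ε) = [(-8*ε**2/5 - 33*ε/2 + 11/9)/(ε**2 - 3*ε/10 - 1)**2] / (ε - a').
Simple pole: residue = g(a) at a = 1/2 + (1/2)*sqrt(5), which is -7975/441 + (509/147)*sqrt(5).
List the singular points by increasing real part (a conjugate pair: the negative imaginary part first).

Radius of convergence at 0: -1/2 + (1/2)*sqrt(5).
At 3/20 - (1/20)*sqrt(409): a pole of order 2; residue 7975/441 + (29718125/73770921)*sqrt(409).
At 1/2 - (1/2)*sqrt(5): a pole of order 1; residue -7975/441 - (509/147)*sqrt(5).
At 3/20 + (1/20)*sqrt(409): a pole of order 2; residue 7975/441 - (29718125/73770921)*sqrt(409).
At 1/2 + (1/2)*sqrt(5): a pole of order 1; residue -7975/441 + (509/147)*sqrt(5).


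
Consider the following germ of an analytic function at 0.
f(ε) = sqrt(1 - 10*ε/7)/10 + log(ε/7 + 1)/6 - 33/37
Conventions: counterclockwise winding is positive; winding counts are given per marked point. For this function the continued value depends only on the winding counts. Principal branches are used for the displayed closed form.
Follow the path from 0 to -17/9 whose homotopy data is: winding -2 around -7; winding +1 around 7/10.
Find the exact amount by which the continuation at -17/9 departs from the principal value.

Continued minus principal equals (-(1/105)*sqrt(1631)) - ((2/3)*pi)*i.

The rational part is single-valued and drops out of the difference; each branch term changes only by its own monodromy.
(1/10)*sqrt(1 - ε/(7/10)): winding +1 is odd, the square root flips sign, contributing -2*(1/10)*sqrt(1 - (-17/9)/(7/10)) = -2*(1/10)*sqrt(233/63) = -(1/105)*sqrt(1631).
(1/6)*log(1 - ε/(-7)): each positive loop around -7 adds 2*pi*i to the log, so winding -2 contributes (1/6)*(-2)*2*pi*i = -(2/3)*pi*i.
Summing the contributions at ε = -17/9 gives (-(1/105)*sqrt(1631)) - ((2/3)*pi)*i.


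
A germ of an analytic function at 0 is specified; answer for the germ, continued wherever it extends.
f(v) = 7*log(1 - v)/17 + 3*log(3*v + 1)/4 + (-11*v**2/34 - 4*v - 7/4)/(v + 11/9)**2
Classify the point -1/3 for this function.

The term (3/4)*log(1 - v/(-1/3)) has argument 1 - -1/3/(-1/3) = 0 at -1/3: a logarithmic (infinitely-sheeted) branch point; the remaining terms are analytic or single-valued there.

The point is a logarithmic branch point.


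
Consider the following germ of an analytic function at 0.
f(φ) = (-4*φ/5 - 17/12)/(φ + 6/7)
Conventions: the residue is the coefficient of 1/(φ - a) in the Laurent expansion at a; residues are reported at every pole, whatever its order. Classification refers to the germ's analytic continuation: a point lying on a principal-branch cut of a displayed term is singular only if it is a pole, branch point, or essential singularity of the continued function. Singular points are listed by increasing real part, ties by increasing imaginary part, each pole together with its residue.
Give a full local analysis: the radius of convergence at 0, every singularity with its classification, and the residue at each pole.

Denominator factor (φ + 6/7): pole of order 1 at -6/7, modulus 6/7.
The radius of convergence is the smallest modulus among the singular points: 6/7.
At the order-1 pole -6/7 set g(φ) = (φ - (-6/7))*f(φ) = -4*φ/5 - 17/12.
Simple pole: residue = g(a) at a = -6/7, which is -307/420.

Radius of convergence at 0: 6/7.
At -6/7: a pole of order 1; residue -307/420.


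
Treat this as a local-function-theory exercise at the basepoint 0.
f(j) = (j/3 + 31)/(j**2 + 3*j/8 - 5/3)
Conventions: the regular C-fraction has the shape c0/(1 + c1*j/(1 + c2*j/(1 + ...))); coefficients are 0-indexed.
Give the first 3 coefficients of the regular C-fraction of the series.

The regular C-fraction coefficients are [-93/5, -877/3720, -206699/81561].

Taylor coefficients (expand at 0): a_0 = -93/5, a_1 = -877/200, a_2 = -97173/8000.
c0 = a_0 = -93/5. Peel one level at a time: if S = 1 + c*j/S' with S'(0) = 1, then c is the j-coefficient of S and S' = c*j/(S - 1).
S_1 = c0/f = 1 + (-877/3720)*j + (-206699/345960)*j^2 + ...; c1 = -877/3720.
S_2 = c1*j/(S_1 - 1) = 1 + (-206699/81561)*j + ...; c2 = -206699/81561.


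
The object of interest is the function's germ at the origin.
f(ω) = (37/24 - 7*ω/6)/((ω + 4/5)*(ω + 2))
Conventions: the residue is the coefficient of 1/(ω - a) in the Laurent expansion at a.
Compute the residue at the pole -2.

At the order-1 pole -2 set g(ω) = (ω - (-2))*f(ω) = (37/24 - 7*ω/6)/(ω + 4/5).
Simple pole: residue = g(a) at a = -2, which is -155/48.

The residue is -155/48.


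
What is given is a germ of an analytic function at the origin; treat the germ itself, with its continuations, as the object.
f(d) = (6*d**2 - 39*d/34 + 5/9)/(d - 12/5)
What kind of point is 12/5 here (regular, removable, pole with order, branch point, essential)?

The point is a pole of order 1.

The denominator factor d - 12/5 vanishes at 12/5 and appears to the power 1; the numerator there equals 123787/3825, nonzero, and no other factor vanishes.
Hence a pole whose order is the multiplicity, 1.


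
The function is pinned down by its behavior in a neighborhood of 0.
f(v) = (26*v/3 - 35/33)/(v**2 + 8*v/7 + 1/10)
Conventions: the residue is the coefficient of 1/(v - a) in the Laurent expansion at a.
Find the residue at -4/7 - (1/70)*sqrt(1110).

The factor v**2 + 8*v/7 + 1/10 splits as (v - a)(v - a') with a = -4/7 - (1/70)*sqrt(1110), a' = -4/7 + (1/70)*sqrt(1110). At the order-1 pole a set g(v) = (v - a)*f(v) = [26*v/3 - 35/33] / (v - a').
Simple pole: residue = g(a) at a = -4/7 - (1/70)*sqrt(1110), which is 13/3 + (463/2442)*sqrt(1110).

The residue is 13/3 + (463/2442)*sqrt(1110).


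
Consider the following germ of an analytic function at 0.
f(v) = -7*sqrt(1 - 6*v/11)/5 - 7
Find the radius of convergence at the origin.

Branch term (-7/5)*sqrt(1 - v/(11/6)): its argument vanishes at v = 11/6, a square-root branch point, modulus 11/6.
The radius of convergence is the smallest modulus among the singular points: 11/6.

The radius of convergence is 11/6.


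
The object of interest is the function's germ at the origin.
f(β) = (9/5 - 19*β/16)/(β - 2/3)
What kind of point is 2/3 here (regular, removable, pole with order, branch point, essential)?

The denominator factor β - 2/3 vanishes at 2/3 and appears to the power 1; the numerator there equals 121/120, nonzero, and no other factor vanishes.
Hence a pole whose order is the multiplicity, 1.

The point is a pole of order 1.


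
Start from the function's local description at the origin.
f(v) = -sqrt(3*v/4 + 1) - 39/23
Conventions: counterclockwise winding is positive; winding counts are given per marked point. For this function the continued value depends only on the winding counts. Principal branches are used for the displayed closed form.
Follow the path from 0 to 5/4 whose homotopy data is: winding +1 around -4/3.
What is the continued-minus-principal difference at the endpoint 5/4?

The rational part is single-valued and drops out of the difference; each branch term changes only by its own monodromy.
(-1)*sqrt(1 - v/(-4/3)): winding +1 is odd, the square root flips sign, contributing -2*(-1)*sqrt(1 - (5/4)/(-4/3)) = -2*(-1)*sqrt(31/16) = (1/2)*sqrt(31).
Summing the contributions at v = 5/4 gives (1/2)*sqrt(31).

Continued minus principal equals (1/2)*sqrt(31).


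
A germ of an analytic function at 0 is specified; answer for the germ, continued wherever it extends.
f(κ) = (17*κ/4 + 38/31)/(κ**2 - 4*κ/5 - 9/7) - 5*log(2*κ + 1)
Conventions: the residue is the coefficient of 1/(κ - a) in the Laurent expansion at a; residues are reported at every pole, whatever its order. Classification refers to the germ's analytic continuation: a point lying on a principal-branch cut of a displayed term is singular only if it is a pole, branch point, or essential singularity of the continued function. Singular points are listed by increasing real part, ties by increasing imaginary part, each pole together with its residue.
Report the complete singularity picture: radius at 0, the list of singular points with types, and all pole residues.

Radius of convergence at 0: 1/2.
At 2/5 - (1/35)*sqrt(1771): a pole of order 1; residue 17/8 - (907/31372)*sqrt(1771).
At -1/2: a logarithmic branch point.
At 2/5 + (1/35)*sqrt(1771): a pole of order 1; residue 17/8 + (907/31372)*sqrt(1771).

Denominator factor (κ**2 - 4*κ/5 - 9/7): discriminant 1012/175, real irrational roots 2/5 + (1/35)*sqrt(1771) and 2/5 - (1/35)*sqrt(1771); poles of order 1, moduli 2/5 + (1/35)*sqrt(1771) and -2/5 + (1/35)*sqrt(1771).
Branch term (-5)*log(1 - κ/(-1/2)): its argument vanishes at κ = -1/2, a logarithmic branch point, modulus 1/2.
The radius of convergence is the smallest modulus among the singular points: 1/2.
The branch term is analytic at 2/5 - (1/35)*sqrt(1771) and contributes nothing to the residue; only the rational part matters.
The factor κ**2 - 4*κ/5 - 9/7 splits as (κ - a)(κ - a') with a = 2/5 - (1/35)*sqrt(1771), a' = 2/5 + (1/35)*sqrt(1771). At the order-1 pole a set g(κ) = (κ - a)*(rational part) = [17*κ/4 + 38/31] / (κ - a').
Simple pole: residue = g(a) at a = 2/5 - (1/35)*sqrt(1771), which is 17/8 - (907/31372)*sqrt(1771).
The branch term is analytic at 2/5 + (1/35)*sqrt(1771) and contributes nothing to the residue; only the rational part matters.
The factor κ**2 - 4*κ/5 - 9/7 splits as (κ - a)(κ - a') with a = 2/5 + (1/35)*sqrt(1771), a' = 2/5 - (1/35)*sqrt(1771). At the order-1 pole a set g(κ) = (κ - a)*(rational part) = [17*κ/4 + 38/31] / (κ - a').
Simple pole: residue = g(a) at a = 2/5 + (1/35)*sqrt(1771), which is 17/8 + (907/31372)*sqrt(1771).
List the singular points by increasing real part (a conjugate pair: the negative imaginary part first).


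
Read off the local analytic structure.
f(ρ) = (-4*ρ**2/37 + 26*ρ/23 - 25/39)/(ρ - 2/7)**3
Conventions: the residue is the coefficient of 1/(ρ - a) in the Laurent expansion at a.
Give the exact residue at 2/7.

The residue is -4/37.

At the order-3 pole 2/7 set g(ρ) = (ρ - (2/7))^3*f(ρ) = -4*ρ**2/37 + 26*ρ/23 - 25/39.
Order-3 pole: residue = g''(a)/2; g''(2/7) = -8/37, so the residue is -4/37.


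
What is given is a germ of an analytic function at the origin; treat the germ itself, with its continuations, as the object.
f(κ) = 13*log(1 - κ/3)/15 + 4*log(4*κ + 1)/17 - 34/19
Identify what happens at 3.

The point is a logarithmic branch point.

The term (13/15)*log(1 - κ/(3)) has argument 1 - 3/(3) = 0 at 3: a logarithmic (infinitely-sheeted) branch point; the remaining terms are analytic or single-valued there.


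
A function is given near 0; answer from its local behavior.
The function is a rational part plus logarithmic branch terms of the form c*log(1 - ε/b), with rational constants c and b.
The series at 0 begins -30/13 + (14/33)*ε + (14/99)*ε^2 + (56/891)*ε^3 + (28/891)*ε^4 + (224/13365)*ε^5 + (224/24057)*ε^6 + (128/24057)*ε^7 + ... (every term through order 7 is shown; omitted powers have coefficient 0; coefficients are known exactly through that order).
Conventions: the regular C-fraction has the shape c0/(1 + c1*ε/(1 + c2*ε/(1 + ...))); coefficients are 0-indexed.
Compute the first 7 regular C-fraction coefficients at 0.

The regular C-fraction coefficients are [-30/13, 91/495, -256/495, -55/768, -67/256, -1024/9045, -1991/9045].

Taylor coefficients (read off): a_0 = -30/13, a_1 = 14/33, a_2 = 14/99, a_3 = 56/891, a_4 = 28/891, a_5 = 224/13365, a_6 = 224/24057.
c0 = a_0 = -30/13. Peel one level at a time: if S = 1 + c*ε/S' with S'(0) = 1, then c is the ε-coefficient of S and S' = c*ε/(S - 1).
S_1 = c0/f = 1 + (91/495)*ε + (23296/245025)*ε^2 + ...; c1 = 91/495.
S_2 = c1*ε/(S_1 - 1) = 1 + (-256/495)*ε + (-1/27)*ε^2 + ...; c2 = -256/495.
S_3 = c2*ε/(S_2 - 1) = 1 + (-55/768)*ε + (-3685/196608)*ε^2 + ...; c3 = -55/768.
S_4 = c3*ε/(S_3 - 1) = 1 + (-67/256)*ε + (-4/135)*ε^2 + ...; c4 = -67/256.
S_5 = c4*ε/(S_4 - 1) = 1 + (-1024/9045)*ε + (-2038784/81812025)*ε^2 + ...; c5 = -1024/9045.
S_6 = c5*ε/(S_5 - 1) = 1 + (-1991/9045)*ε + ...; c6 = -1991/9045.


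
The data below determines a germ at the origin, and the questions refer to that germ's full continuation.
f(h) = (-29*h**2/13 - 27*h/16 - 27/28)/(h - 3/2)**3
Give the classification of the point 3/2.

The denominator factor h - 3/2 vanishes at 3/2 and appears to the power 3; the numerator there equals -24795/2912, nonzero, and no other factor vanishes.
Hence a pole whose order is the multiplicity, 3.

The point is a pole of order 3.


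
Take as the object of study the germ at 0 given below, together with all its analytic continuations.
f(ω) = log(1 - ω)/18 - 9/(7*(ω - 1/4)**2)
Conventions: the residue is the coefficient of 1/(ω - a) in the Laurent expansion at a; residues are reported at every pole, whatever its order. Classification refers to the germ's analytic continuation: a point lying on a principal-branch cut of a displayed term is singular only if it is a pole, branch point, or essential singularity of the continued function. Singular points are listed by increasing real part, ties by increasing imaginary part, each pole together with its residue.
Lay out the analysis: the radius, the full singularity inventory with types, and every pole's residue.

Radius of convergence at 0: 1/4.
At 1/4: a pole of order 2; residue 0.
At 1: a logarithmic branch point.

Denominator factor (ω - 1/4)^2: pole of order 2 at 1/4, modulus 1/4.
Branch term (1/18)*log(1 - ω/(1)): its argument vanishes at ω = 1, a logarithmic branch point, modulus 1.
The radius of convergence is the smallest modulus among the singular points: 1/4.
The branch term is analytic at 1/4 and contributes nothing to the residue; only the rational part matters.
At the order-2 pole 1/4 set g(ω) = (ω - (1/4))^2*(rational part) = -9/7.
Order-2 pole: residue = g'(a); g'(1/4) = 0, so the residue is 0.
List the singular points by increasing real part (a conjugate pair: the negative imaginary part first).


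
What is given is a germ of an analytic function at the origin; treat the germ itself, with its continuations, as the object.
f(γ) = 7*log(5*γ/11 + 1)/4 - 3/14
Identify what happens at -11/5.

The term (7/4)*log(1 - γ/(-11/5)) has argument 1 - -11/5/(-11/5) = 0 at -11/5: a logarithmic (infinitely-sheeted) branch point; the remaining terms are analytic or single-valued there.

The point is a logarithmic branch point.


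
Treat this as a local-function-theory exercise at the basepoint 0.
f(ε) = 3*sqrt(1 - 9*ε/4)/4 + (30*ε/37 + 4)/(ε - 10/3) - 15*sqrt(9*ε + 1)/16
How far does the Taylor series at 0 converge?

The radius of convergence is 1/9.

Denominator factor (ε - 10/3): pole of order 1 at 10/3, modulus 10/3.
Branch term (-15/16)*sqrt(1 - ε/(-1/9)): its argument vanishes at ε = -1/9, a square-root branch point, modulus 1/9.
Branch term (3/4)*sqrt(1 - ε/(4/9)): its argument vanishes at ε = 4/9, a square-root branch point, modulus 4/9.
The radius of convergence is the smallest modulus among the singular points: 1/9.


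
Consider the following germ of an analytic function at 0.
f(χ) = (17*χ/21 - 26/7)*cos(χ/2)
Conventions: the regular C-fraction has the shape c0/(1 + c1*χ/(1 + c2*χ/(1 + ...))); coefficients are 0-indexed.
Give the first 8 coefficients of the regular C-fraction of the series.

The regular C-fraction coefficients are [-26/7, 17/78, -2099/2652, 39/68, 1105/8396, 28271/327444, -27222929/110256900, 81861/2827100].

Taylor coefficients (expand at 0): a_0 = -26/7, a_1 = 17/21, a_2 = 13/28, a_3 = -17/168, a_4 = -13/1344, a_5 = 17/8064, a_6 = 13/161280, a_7 = -17/967680.
c0 = a_0 = -26/7. Peel one level at a time: if S = 1 + c*χ/S' with S'(0) = 1, then c is the χ-coefficient of S and S' = c*χ/(S - 1).
S_1 = c0/f = 1 + (17/78)*χ + (2099/12168)*χ^2 + ...; c1 = 17/78.
S_2 = c1*χ/(S_1 - 1) = 1 + (-2099/2652)*χ + (2099/4624)*χ^2 + ...; c2 = -2099/2652.
S_3 = c2*χ/(S_2 - 1) = 1 + (39/68)*χ + (-2535/33584)*χ^2 + ...; c3 = 39/68.
S_4 = c3*χ/(S_3 - 1) = 1 + (1105/8396)*χ + (-2403035/211478448)*χ^2 + ...; c4 = 1105/8396.
S_5 = c4*χ/(S_4 - 1) = 1 + (28271/327444)*χ + (27222929/1277031600)*χ^2 + ...; c5 = 28271/327444.
S_6 = c5*χ/(S_5 - 1) = 1 + (-27222929/110256900)*χ + (57140927971/7992494410000)*χ^2 + ...; c6 = -27222929/110256900.
S_7 = c6*χ/(S_6 - 1) = 1 + (81861/2827100)*χ + ...; c7 = 81861/2827100.


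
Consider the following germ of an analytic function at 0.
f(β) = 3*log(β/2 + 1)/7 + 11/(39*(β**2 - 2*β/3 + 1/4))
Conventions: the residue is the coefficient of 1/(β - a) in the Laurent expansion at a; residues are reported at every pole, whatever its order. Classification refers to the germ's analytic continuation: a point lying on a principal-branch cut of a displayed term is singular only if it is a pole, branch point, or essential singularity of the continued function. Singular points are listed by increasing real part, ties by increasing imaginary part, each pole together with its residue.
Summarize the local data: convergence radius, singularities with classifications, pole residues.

Denominator factor (β**2 - 2*β/3 + 1/4): discriminant -5/9, complex-conjugate roots (1/3) + ((1/6)*sqrt(5))*i and (1/3) - ((1/6)*sqrt(5))*i; poles of order 1, moduli 1/2 and 1/2.
Branch term (3/7)*log(1 - β/(-2)): its argument vanishes at β = -2, a logarithmic branch point, modulus 2.
The radius of convergence is the smallest modulus among the singular points: 1/2.
The branch term is analytic at (1/3) - ((1/6)*sqrt(5))*i and contributes nothing to the residue; only the rational part matters.
The factor β**2 - 2*β/3 + 1/4 splits as (β - a)(β - a') with a = (1/3) - ((1/6)*sqrt(5))*i, a' = (1/3) + ((1/6)*sqrt(5))*i. At the order-1 pole a set g(β) = (β - a)*(rational part) = [11/39] / (β - a').
Simple pole: residue = g(a) at a = (1/3) - ((1/6)*sqrt(5))*i, which is ((11/65)*sqrt(5))*i.
The branch term is analytic at (1/3) + ((1/6)*sqrt(5))*i and contributes nothing to the residue; only the rational part matters.
The factor β**2 - 2*β/3 + 1/4 splits as (β - a)(β - a') with a = (1/3) + ((1/6)*sqrt(5))*i, a' = (1/3) - ((1/6)*sqrt(5))*i. At the order-1 pole a set g(β) = (β - a)*(rational part) = [11/39] / (β - a').
Simple pole: residue = g(a) at a = (1/3) + ((1/6)*sqrt(5))*i, which is -((11/65)*sqrt(5))*i.
List the singular points by increasing real part (a conjugate pair: the negative imaginary part first).

Radius of convergence at 0: 1/2.
At -2: a logarithmic branch point.
At (1/3) - ((1/6)*sqrt(5))*i: a pole of order 1; residue ((11/65)*sqrt(5))*i.
At (1/3) + ((1/6)*sqrt(5))*i: a pole of order 1; residue -((11/65)*sqrt(5))*i.


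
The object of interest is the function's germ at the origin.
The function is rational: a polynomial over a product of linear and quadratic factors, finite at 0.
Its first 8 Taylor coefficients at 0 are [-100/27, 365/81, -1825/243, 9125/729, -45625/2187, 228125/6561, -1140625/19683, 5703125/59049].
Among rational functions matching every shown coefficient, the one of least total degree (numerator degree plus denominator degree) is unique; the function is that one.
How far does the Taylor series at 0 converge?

No rational of total degree below 2 reproduces all 8 coefficients; solving the [1/1] Pade equations on them gives f(μ) = (-μ - 20/9)/(μ + 3/5), whose expansion matches every shown term.
Denominator factor (μ + 3/5): pole of order 1 at -3/5, modulus 3/5.
The radius of convergence is the smallest modulus among the singular points: 3/5.

The radius of convergence is 3/5.


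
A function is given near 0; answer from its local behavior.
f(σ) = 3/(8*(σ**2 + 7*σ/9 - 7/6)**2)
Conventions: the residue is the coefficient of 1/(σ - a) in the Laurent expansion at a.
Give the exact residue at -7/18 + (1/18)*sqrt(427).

The residue is -(2187/729316)*sqrt(427).

The factor σ**2 + 7*σ/9 - 7/6 splits as (σ - a)(σ - a') with a = -7/18 + (1/18)*sqrt(427), a' = -7/18 - (1/18)*sqrt(427). At the order-2 pole a set g(σ) = (σ - a)^2*f(σ) = [3/8] / (σ - a')^2.
Order-2 pole: residue = g'(a); g'(-7/18 + (1/18)*sqrt(427)) = -(2187/729316)*sqrt(427), so the residue is -(2187/729316)*sqrt(427).


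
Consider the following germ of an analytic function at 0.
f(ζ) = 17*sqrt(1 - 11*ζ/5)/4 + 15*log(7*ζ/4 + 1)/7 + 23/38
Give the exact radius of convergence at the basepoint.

Branch term (15/7)*log(1 - ζ/(-4/7)): its argument vanishes at ζ = -4/7, a logarithmic branch point, modulus 4/7.
Branch term (17/4)*sqrt(1 - ζ/(5/11)): its argument vanishes at ζ = 5/11, a square-root branch point, modulus 5/11.
The radius of convergence is the smallest modulus among the singular points: 5/11.

The radius of convergence is 5/11.


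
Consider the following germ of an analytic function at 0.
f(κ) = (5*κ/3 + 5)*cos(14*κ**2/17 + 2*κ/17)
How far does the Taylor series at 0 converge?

The radius of convergence is infinite.

The factor cos(14*κ**2/17 + 2*κ/17) is entire and contributes no finite singular point.
The polynomial part has no poles.
No finite singular points: the Taylor series at 0 converges everywhere.


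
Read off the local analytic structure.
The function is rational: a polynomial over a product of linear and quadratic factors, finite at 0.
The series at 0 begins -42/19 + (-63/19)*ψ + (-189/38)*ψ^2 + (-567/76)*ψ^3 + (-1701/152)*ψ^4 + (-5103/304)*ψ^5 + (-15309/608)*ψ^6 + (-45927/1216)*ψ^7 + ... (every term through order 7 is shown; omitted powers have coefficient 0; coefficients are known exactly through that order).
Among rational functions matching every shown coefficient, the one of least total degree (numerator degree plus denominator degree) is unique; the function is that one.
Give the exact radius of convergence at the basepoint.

No rational of total degree below 1 reproduces all 8 coefficients; solving the [0/1] Pade equations on them gives f(ψ) = 28/(19*(ψ - 2/3)), whose expansion matches every shown term.
Denominator factor (ψ - 2/3): pole of order 1 at 2/3, modulus 2/3.
The radius of convergence is the smallest modulus among the singular points: 2/3.

The radius of convergence is 2/3.


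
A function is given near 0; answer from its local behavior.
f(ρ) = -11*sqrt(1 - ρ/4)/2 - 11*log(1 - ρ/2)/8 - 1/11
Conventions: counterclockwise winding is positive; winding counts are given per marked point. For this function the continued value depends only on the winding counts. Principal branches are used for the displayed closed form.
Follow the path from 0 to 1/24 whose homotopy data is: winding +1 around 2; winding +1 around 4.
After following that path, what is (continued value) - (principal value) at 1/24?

The rational part is single-valued and drops out of the difference; each branch term changes only by its own monodromy.
(-11/2)*sqrt(1 - ρ/(4)): winding +1 is odd, the square root flips sign, contributing -2*(-11/2)*sqrt(1 - (1/24)/(4)) = -2*(-11/2)*sqrt(95/96) = (11/24)*sqrt(570).
(-11/8)*log(1 - ρ/(2)): each positive loop around 2 adds 2*pi*i to the log, so winding +1 contributes (-11/8)*(1)*2*pi*i = -(11/4)*pi*i.
Summing the contributions at ρ = 1/24 gives ((11/24)*sqrt(570)) - ((11/4)*pi)*i.

Continued minus principal equals ((11/24)*sqrt(570)) - ((11/4)*pi)*i.


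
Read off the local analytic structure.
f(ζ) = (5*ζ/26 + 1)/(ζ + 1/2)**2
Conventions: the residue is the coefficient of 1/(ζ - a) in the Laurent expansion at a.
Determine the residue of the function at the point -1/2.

At the order-2 pole -1/2 set g(ζ) = (ζ - (-1/2))^2*f(ζ) = 5*ζ/26 + 1.
Order-2 pole: residue = g'(a); g'(-1/2) = 5/26, so the residue is 5/26.

The residue is 5/26.


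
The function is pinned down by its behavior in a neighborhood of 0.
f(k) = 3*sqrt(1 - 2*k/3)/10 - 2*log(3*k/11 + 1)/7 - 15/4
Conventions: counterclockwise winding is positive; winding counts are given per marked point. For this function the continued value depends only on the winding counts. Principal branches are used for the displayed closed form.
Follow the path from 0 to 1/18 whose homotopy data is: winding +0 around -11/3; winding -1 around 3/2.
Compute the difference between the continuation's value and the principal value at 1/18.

Continued minus principal equals -(1/15)*sqrt(78).

The rational part is single-valued and drops out of the difference; each branch term changes only by its own monodromy.
(3/10)*sqrt(1 - k/(3/2)): winding -1 is odd, the square root flips sign, contributing -2*(3/10)*sqrt(1 - (1/18)/(3/2)) = -2*(3/10)*sqrt(26/27) = -(1/15)*sqrt(78).
(-2/7)*log(1 - k/(-11/3)): winding 0 around -11/3, so this term returns to its principal value, contribution 0.
Summing the contributions at k = 1/18 gives -(1/15)*sqrt(78).


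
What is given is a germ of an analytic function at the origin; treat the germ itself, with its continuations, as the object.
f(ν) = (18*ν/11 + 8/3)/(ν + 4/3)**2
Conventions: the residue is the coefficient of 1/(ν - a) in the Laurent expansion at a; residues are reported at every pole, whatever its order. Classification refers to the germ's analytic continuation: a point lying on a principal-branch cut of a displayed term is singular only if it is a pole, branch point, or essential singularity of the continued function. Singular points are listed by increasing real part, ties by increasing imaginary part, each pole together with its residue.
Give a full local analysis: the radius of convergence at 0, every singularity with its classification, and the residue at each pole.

Radius of convergence at 0: 4/3.
At -4/3: a pole of order 2; residue 18/11.

Denominator factor (ν + 4/3)^2: pole of order 2 at -4/3, modulus 4/3.
The radius of convergence is the smallest modulus among the singular points: 4/3.
At the order-2 pole -4/3 set g(ν) = (ν - (-4/3))^2*f(ν) = 18*ν/11 + 8/3.
Order-2 pole: residue = g'(a); g'(-4/3) = 18/11, so the residue is 18/11.


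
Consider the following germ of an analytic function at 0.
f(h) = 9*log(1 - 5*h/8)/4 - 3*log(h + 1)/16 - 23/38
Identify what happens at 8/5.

The term (9/4)*log(1 - h/(8/5)) has argument 1 - 8/5/(8/5) = 0 at 8/5: a logarithmic (infinitely-sheeted) branch point; the remaining terms are analytic or single-valued there.

The point is a logarithmic branch point.


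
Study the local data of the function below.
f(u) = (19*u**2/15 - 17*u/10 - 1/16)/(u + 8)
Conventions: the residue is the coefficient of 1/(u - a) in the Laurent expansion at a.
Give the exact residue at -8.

At the order-1 pole -8 set g(u) = (u - (-8))*f(u) = 19*u**2/15 - 17*u/10 - 1/16.
Simple pole: residue = g(a) at a = -8, which is 4541/48.

The residue is 4541/48.


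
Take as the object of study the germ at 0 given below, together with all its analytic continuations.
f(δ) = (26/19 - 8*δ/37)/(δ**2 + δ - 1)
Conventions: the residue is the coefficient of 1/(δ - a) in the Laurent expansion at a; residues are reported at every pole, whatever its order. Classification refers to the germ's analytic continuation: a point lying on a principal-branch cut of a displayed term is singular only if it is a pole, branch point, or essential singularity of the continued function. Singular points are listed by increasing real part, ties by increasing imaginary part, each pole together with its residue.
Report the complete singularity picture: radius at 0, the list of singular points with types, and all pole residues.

Denominator factor (δ**2 + δ - 1): discriminant 5, real irrational roots -1/2 + (1/2)*sqrt(5) and -1/2 - (1/2)*sqrt(5); poles of order 1, moduli -1/2 + (1/2)*sqrt(5) and 1/2 + (1/2)*sqrt(5).
The radius of convergence is the smallest modulus among the singular points: -1/2 + (1/2)*sqrt(5).
The factor δ**2 + δ - 1 splits as (δ - a)(δ - a') with a = -1/2 - (1/2)*sqrt(5), a' = -1/2 + (1/2)*sqrt(5). At the order-1 pole a set g(δ) = (δ - a)*f(δ) = [26/19 - 8*δ/37] / (δ - a').
Simple pole: residue = g(a) at a = -1/2 - (1/2)*sqrt(5), which is -4/37 - (1038/3515)*sqrt(5).
The factor δ**2 + δ - 1 splits as (δ - a)(δ - a') with a = -1/2 + (1/2)*sqrt(5), a' = -1/2 - (1/2)*sqrt(5). At the order-1 pole a set g(δ) = (δ - a)*f(δ) = [26/19 - 8*δ/37] / (δ - a').
Simple pole: residue = g(a) at a = -1/2 + (1/2)*sqrt(5), which is -4/37 + (1038/3515)*sqrt(5).
List the singular points by increasing real part (a conjugate pair: the negative imaginary part first).

Radius of convergence at 0: -1/2 + (1/2)*sqrt(5).
At -1/2 - (1/2)*sqrt(5): a pole of order 1; residue -4/37 - (1038/3515)*sqrt(5).
At -1/2 + (1/2)*sqrt(5): a pole of order 1; residue -4/37 + (1038/3515)*sqrt(5).


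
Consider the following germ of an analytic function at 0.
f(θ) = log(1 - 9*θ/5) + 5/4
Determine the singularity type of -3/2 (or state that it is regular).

The point is a regular point.

There is no denominator, hence no pole anywhere.
Branch term log(1 - θ/(5/9)): argument at -3/2 is 37/10, nonzero, so -3/2 is not its branch point (a point on a principal cut is still regular for the continued germ).
So the germ continues analytically to -3/2.


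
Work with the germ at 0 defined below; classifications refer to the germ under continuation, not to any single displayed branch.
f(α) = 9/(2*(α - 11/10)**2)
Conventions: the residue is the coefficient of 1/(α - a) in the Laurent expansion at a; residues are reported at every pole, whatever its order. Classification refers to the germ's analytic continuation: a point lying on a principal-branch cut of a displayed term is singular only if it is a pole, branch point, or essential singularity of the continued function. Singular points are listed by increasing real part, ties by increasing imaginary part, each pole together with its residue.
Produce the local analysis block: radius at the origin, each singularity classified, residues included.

Radius of convergence at 0: 11/10.
At 11/10: a pole of order 2; residue 0.

Denominator factor (α - 11/10)^2: pole of order 2 at 11/10, modulus 11/10.
The radius of convergence is the smallest modulus among the singular points: 11/10.
At the order-2 pole 11/10 set g(α) = (α - (11/10))^2*f(α) = 9/2.
Order-2 pole: residue = g'(a); g'(11/10) = 0, so the residue is 0.


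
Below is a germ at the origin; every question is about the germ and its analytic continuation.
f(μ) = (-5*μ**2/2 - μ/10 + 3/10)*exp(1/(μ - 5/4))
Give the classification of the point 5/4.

The point is an essential singularity.

The exponent 1/(μ - (5/4)) has a pole at 5/4, so exp(1/(μ - (5/4))) takes every nonzero value near it: an essential singularity (not a pole of any order).


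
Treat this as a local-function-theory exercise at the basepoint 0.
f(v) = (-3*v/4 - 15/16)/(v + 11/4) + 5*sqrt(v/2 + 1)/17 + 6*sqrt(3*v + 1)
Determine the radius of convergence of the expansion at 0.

Denominator factor (v + 11/4): pole of order 1 at -11/4, modulus 11/4.
Branch term (6)*sqrt(1 - v/(-1/3)): its argument vanishes at v = -1/3, a square-root branch point, modulus 1/3.
Branch term (5/17)*sqrt(1 - v/(-2)): its argument vanishes at v = -2, a square-root branch point, modulus 2.
The radius of convergence is the smallest modulus among the singular points: 1/3.

The radius of convergence is 1/3.


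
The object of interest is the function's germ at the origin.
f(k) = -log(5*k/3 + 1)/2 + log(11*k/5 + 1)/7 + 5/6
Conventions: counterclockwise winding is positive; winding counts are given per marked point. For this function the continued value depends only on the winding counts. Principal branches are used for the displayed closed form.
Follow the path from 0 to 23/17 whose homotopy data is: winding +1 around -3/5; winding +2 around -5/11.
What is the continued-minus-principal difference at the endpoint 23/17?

Continued minus principal equals -(3/7)*pi*i.

The rational part is single-valued and drops out of the difference; each branch term changes only by its own monodromy.
(1/7)*log(1 - k/(-5/11)): each positive loop around -5/11 adds 2*pi*i to the log, so winding +2 contributes (1/7)*(2)*2*pi*i = (4/7)*pi*i.
(-1/2)*log(1 - k/(-3/5)): each positive loop around -3/5 adds 2*pi*i to the log, so winding +1 contributes (-1/2)*(1)*2*pi*i = -pi*i.
Summing the contributions at k = 23/17 gives -(3/7)*pi*i.


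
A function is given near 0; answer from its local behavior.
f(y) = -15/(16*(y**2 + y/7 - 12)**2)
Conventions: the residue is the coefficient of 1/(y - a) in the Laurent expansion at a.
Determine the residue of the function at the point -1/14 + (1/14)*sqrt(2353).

The residue is (5145/44292872)*sqrt(2353).

The factor y**2 + y/7 - 12 splits as (y - a)(y - a') with a = -1/14 + (1/14)*sqrt(2353), a' = -1/14 - (1/14)*sqrt(2353). At the order-2 pole a set g(y) = (y - a)^2*f(y) = [-15/16] / (y - a')^2.
Order-2 pole: residue = g'(a); g'(-1/14 + (1/14)*sqrt(2353)) = (5145/44292872)*sqrt(2353), so the residue is (5145/44292872)*sqrt(2353).


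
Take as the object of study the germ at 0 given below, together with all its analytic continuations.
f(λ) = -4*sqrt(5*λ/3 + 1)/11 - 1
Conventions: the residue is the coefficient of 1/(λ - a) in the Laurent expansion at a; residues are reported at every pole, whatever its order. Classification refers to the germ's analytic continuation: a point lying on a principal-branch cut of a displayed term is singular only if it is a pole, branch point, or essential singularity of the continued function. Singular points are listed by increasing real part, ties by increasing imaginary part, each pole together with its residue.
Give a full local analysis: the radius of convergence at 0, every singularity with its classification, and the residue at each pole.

Radius of convergence at 0: 3/5.
At -3/5: an algebraic (square-root) branch point.

Branch term (-4/11)*sqrt(1 - λ/(-3/5)): its argument vanishes at λ = -3/5, a square-root branch point, modulus 3/5.
The radius of convergence is the smallest modulus among the singular points: 3/5.


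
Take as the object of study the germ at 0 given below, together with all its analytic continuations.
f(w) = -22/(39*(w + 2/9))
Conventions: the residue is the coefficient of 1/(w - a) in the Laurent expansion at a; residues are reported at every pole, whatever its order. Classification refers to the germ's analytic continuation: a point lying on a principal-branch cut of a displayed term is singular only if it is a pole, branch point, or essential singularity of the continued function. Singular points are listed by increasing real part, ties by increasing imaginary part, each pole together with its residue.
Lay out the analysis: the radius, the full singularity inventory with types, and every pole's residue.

Radius of convergence at 0: 2/9.
At -2/9: a pole of order 1; residue -22/39.

Denominator factor (w + 2/9): pole of order 1 at -2/9, modulus 2/9.
The radius of convergence is the smallest modulus among the singular points: 2/9.
At the order-1 pole -2/9 set g(w) = (w - (-2/9))*f(w) = -22/39.
Simple pole: residue = g(a) at a = -2/9, which is -22/39.


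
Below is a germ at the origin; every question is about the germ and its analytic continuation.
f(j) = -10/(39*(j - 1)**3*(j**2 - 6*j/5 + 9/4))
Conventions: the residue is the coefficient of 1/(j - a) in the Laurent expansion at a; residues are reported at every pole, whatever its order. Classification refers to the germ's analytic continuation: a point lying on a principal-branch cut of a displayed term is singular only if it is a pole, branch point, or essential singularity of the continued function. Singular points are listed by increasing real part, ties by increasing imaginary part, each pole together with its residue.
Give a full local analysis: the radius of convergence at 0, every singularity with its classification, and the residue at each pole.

Radius of convergence at 0: 1.
At (3/5) - ((3/10)*sqrt(21))*i: a pole of order 1; residue (-18800/895973) - ((881600/169338897)*sqrt(21))*i.
At (3/5) + ((3/10)*sqrt(21))*i: a pole of order 1; residue (-18800/895973) + ((881600/169338897)*sqrt(21))*i.
At 1: a pole of order 3; residue 37600/895973.

Denominator factor (j - 1)^3: pole of order 3 at 1, modulus 1.
Denominator factor (j**2 - 6*j/5 + 9/4): discriminant -189/25, complex-conjugate roots (3/5) + ((3/10)*sqrt(21))*i and (3/5) - ((3/10)*sqrt(21))*i; poles of order 1, moduli 3/2 and 3/2.
The radius of convergence is the smallest modulus among the singular points: 1.
The factor j**2 - 6*j/5 + 9/4 splits as (j - a)(j - a') with a = (3/5) - ((3/10)*sqrt(21))*i, a' = (3/5) + ((3/10)*sqrt(21))*i. At the order-1 pole a set g(j) = (j - a)*f(j) = [-10/(39*(j - 1)**3)] / (j - a').
Simple pole: residue = g(a) at a = (3/5) - ((3/10)*sqrt(21))*i, which is (-18800/895973) - ((881600/169338897)*sqrt(21))*i.
The factor j**2 - 6*j/5 + 9/4 splits as (j - a)(j - a') with a = (3/5) + ((3/10)*sqrt(21))*i, a' = (3/5) - ((3/10)*sqrt(21))*i. At the order-1 pole a set g(j) = (j - a)*f(j) = [-10/(39*(j - 1)**3)] / (j - a').
Simple pole: residue = g(a) at a = (3/5) + ((3/10)*sqrt(21))*i, which is (-18800/895973) + ((881600/169338897)*sqrt(21))*i.
At the order-3 pole 1 set g(j) = (j - (1))^3*f(j) = -10/(39*(j**2 - 6*j/5 + 9/4)).
Order-3 pole: residue = g''(a)/2; g''(1) = 75200/895973, so the residue is 37600/895973.
List the singular points by increasing real part (a conjugate pair: the negative imaginary part first).
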